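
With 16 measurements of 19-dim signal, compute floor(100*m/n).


100*m/n = 100*16/19 ≈ 84.2105.
floor = 84.

84


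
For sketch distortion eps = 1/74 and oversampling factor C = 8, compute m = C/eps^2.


1/eps = 74.
(1/eps)^2 = 5476.
m = 8*5476 = 43808.

43808


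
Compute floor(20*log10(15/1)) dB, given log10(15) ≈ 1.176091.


||x||/||e|| = 15/1 = 15.
log10(15) ≈ 1.176091.
20*log10(||x||/||e||) ≈ 20*1.176091 = 23.52182.
floor(23.52182) = 23.

23


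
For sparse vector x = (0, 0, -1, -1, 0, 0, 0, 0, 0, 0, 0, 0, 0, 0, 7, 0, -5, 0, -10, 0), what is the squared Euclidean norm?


Non-zero entries: [(2, -1), (3, -1), (14, 7), (16, -5), (18, -10)]
Squares: [1, 1, 49, 25, 100]
||x||_2^2 = sum = 176.

176


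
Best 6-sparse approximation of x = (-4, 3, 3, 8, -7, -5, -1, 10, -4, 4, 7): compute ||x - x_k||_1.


Sorted |x_i| descending: [10, 8, 7, 7, 5, 4, 4, 4, 3, 3, 1]
Keep top 6: [10, 8, 7, 7, 5, 4]
Tail entries: [4, 4, 3, 3, 1]
L1 error = sum of tail = 15.

15


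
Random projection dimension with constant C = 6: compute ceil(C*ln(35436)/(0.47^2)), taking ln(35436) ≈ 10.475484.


ln(35436) ≈ 10.475484.
eps^2 = 0.47^2 = 0.2209.
C*ln(N)/eps^2 ≈ 6*10.475484/0.2209 ≈ 284.531.
m = ceil(284.531) = 285.

285


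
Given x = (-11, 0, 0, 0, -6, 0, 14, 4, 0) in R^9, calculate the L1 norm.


Non-zero entries: [(0, -11), (4, -6), (6, 14), (7, 4)]
Absolute values: [11, 6, 14, 4]
||x||_1 = sum = 35.

35


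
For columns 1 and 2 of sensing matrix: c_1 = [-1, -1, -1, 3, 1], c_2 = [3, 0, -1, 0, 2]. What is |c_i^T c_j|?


Inner product: -1*3 + -1*0 + -1*-1 + 3*0 + 1*2
Products: [-3, 0, 1, 0, 2]
Sum = 0.
|dot| = 0.

0


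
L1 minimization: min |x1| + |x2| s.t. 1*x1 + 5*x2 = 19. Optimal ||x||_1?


Axis intercepts:
  x1 = 19, x2 = 0: L1 = 19
  x1 = 0, x2 = 19/5: L1 = 19/5
x* = (0, 19/5)
||x*||_1 = 19/5.

19/5


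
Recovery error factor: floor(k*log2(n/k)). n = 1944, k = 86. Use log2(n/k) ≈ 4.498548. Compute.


log2(n/k) = log2(1944/86) ≈ 4.498548.
k*log2(n/k) ≈ 86*4.498548 = 386.875128.
floor(386.875128) = 386.

386


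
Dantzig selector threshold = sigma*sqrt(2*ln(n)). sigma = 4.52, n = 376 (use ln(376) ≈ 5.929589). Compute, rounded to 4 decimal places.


ln(376) ≈ 5.929589.
2*ln(n) ≈ 11.859178.
sqrt(2*ln(n)) ≈ sqrt(11.859178) ≈ 3.443716.
threshold ≈ 4.52*3.443716 = 15.56559632 ≈ 15.5656.

15.5656


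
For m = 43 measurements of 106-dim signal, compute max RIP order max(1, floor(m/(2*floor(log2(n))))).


floor(log2(106)) = 6.
2*6 = 12.
m/(2*floor(log2(n))) = 43/12 ≈ 3.5833.
floor = 3.
k = max(1, 3) = 3.

3


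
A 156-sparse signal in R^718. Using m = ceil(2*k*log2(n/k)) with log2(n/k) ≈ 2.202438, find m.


log2(n/k) = log2(718/156) ≈ 2.202438.
2*k*log2(n/k) ≈ 2*156*2.202438 = 687.160656.
m = ceil(687.160656) = 688.

688


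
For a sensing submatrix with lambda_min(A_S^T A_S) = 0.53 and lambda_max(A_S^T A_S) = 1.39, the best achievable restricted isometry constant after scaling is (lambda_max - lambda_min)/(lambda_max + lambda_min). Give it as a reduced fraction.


lambda_max - lambda_min = 1.39 - 0.53 = 0.86.
lambda_max + lambda_min = 1.39 + 0.53 = 1.92.
delta = 0.86/1.92 = 86/192 = 43/96.

43/96


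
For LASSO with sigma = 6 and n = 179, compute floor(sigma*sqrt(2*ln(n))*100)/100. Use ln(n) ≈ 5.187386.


ln(179) ≈ 5.187386.
2*ln(n) ≈ 10.374772.
sqrt(2*ln(n)) ≈ sqrt(10.374772) ≈ 3.220989.
lambda ≈ 6*3.220989 = 19.325934.
floor(lambda*100)/100 = 19.32.

19.32


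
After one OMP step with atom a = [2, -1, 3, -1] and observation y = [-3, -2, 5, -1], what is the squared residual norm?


a^T a = 15.
a^T y = 12.
coeff = 12/15 = 4/5.
||r||^2 = 147/5.

147/5


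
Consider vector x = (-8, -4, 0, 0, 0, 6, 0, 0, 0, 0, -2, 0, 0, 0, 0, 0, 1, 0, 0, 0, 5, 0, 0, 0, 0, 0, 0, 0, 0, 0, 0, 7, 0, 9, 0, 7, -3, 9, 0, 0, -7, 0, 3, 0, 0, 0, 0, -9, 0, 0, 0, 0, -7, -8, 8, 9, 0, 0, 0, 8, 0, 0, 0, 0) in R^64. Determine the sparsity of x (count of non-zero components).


Non-zero positions: [0, 1, 5, 10, 16, 20, 31, 33, 35, 36, 37, 40, 42, 47, 52, 53, 54, 55, 59].
Sparsity = 19.

19


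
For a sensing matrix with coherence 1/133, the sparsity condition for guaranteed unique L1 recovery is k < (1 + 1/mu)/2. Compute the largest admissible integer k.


1/mu = 133.
1 + 1/mu = 134.
(1 + 1/mu)/2 = 67 is an integer and the inequality is strict, so k_max = 67 - 1 = 66.

66


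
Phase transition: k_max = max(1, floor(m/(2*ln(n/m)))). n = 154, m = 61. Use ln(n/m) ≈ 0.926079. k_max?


n/m = 154/61.
ln(n/m) ≈ 0.926079.
2*ln(n/m) ≈ 1.852158.
m/(2*ln(n/m)) ≈ 61/1.852158 ≈ 32.9346.
floor = 32.
k_max = max(1, 32) = 32.

32


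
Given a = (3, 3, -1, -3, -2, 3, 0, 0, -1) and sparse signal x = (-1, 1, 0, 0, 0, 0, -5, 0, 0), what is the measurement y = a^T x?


Non-zero terms: ['3*-1', '3*1', '0*-5']
Products: [-3, 3, 0]
y = sum = 0.

0


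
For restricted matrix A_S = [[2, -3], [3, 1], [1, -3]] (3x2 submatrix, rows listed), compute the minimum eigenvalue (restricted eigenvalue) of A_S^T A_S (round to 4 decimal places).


A_S^T A_S = [[14, -6], [-6, 19]].
trace = 33.
det = 230.
disc = trace^2 - 4*det = 1089 - 4*230 = 169.
sqrt(169) = 13.
lam_min = (33 - 13)/2 = 10 = 10.0000.

10.0000


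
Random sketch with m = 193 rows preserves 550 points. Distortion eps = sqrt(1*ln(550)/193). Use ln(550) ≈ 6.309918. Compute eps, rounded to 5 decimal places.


ln(550) ≈ 6.309918.
1*ln(N)/m ≈ 1*6.309918/193 ≈ 0.03269388.
eps = sqrt(0.03269388) ≈ 0.1808145 ≈ 0.18081.

0.18081


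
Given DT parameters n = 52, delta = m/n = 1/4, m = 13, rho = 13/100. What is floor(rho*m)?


m = 1/4*52 = 13.
rho = 13/100.
rho*m = 13/100*13 = 1.69.
k = floor(1.69) = 1.

1


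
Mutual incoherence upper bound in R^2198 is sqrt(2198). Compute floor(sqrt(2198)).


46^2 = 2116 <= 2198 < 2209 = 47^2, so 46 <= sqrt(2198) < 47.
floor(sqrt(2198)) = 46.

46


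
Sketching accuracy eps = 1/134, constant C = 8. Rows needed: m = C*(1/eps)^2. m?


1/eps = 134.
(1/eps)^2 = 17956.
m = 8*17956 = 143648.

143648


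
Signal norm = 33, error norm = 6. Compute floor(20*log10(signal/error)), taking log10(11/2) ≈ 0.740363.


||x||/||e|| = 33/6 = 11/2.
log10(11/2) ≈ 0.740363.
20*log10(||x||/||e||) ≈ 20*0.740363 = 14.80726.
floor(14.80726) = 14.

14


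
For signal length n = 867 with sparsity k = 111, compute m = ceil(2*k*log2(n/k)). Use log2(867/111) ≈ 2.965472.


log2(n/k) = log2(867/111) ≈ 2.965472.
2*k*log2(n/k) ≈ 2*111*2.965472 = 658.334784.
m = ceil(658.334784) = 659.

659


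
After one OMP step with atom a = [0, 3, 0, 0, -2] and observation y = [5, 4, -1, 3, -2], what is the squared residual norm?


a^T a = 13.
a^T y = 16.
coeff = 16/13 = 16/13.
||r||^2 = 459/13.

459/13


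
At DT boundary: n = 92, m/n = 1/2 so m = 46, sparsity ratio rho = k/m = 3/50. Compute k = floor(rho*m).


m = 1/2*92 = 46.
rho = 3/50.
rho*m = 3/50*46 = 2.76.
k = floor(2.76) = 2.

2


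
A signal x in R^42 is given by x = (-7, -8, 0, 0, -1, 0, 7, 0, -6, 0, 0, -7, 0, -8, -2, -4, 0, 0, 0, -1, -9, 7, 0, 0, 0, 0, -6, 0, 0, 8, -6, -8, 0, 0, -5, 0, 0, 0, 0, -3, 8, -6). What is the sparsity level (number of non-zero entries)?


Non-zero positions: [0, 1, 4, 6, 8, 11, 13, 14, 15, 19, 20, 21, 26, 29, 30, 31, 34, 39, 40, 41].
Sparsity = 20.

20


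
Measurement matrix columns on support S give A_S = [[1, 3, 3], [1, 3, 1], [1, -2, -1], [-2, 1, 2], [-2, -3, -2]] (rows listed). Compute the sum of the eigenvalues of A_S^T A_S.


Sum of eigenvalues of A_S^T A_S = trace(A_S^T A_S) = sum of squared column norms of A_S.
A_S^T A_S diagonal: [11, 32, 19].
trace = 11 + 32 + 19 = 62.

62


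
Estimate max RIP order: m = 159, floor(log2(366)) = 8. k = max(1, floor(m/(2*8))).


floor(log2(366)) = 8.
2*8 = 16.
m/(2*floor(log2(n))) = 159/16 ≈ 9.9375.
floor = 9.
k = max(1, 9) = 9.

9


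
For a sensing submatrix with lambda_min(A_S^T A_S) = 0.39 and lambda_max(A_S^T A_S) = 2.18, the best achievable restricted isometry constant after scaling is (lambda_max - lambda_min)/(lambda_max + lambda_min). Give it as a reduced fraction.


lambda_max - lambda_min = 2.18 - 0.39 = 1.79.
lambda_max + lambda_min = 2.18 + 0.39 = 2.57.
delta = 1.79/2.57 = 179/257.

179/257


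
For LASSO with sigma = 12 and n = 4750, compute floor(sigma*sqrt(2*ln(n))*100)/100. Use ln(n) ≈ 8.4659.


ln(4750) ≈ 8.4659.
2*ln(n) ≈ 16.9318.
sqrt(2*ln(n)) ≈ sqrt(16.9318) ≈ 4.114827.
lambda ≈ 12*4.114827 = 49.377924.
floor(lambda*100)/100 = 49.37.

49.37


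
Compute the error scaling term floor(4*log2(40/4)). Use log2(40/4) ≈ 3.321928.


log2(n/k) = log2(40/4) ≈ 3.321928.
k*log2(n/k) ≈ 4*3.321928 = 13.287712.
floor(13.287712) = 13.

13


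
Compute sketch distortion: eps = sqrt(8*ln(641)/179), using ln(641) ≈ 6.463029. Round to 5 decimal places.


ln(641) ≈ 6.463029.
8*ln(N)/m ≈ 8*6.463029/179 ≈ 0.28885046.
eps = sqrt(0.28885046) ≈ 0.5374481 ≈ 0.53745.

0.53745


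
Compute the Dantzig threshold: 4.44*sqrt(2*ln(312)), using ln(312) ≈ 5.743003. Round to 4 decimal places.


ln(312) ≈ 5.743003.
2*ln(n) ≈ 11.486006.
sqrt(2*ln(n)) ≈ sqrt(11.486006) ≈ 3.389101.
threshold ≈ 4.44*3.389101 = 15.04760844 ≈ 15.0476.

15.0476


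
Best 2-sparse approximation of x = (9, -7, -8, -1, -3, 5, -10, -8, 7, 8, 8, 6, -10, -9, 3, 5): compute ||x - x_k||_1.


Sorted |x_i| descending: [10, 10, 9, 9, 8, 8, 8, 8, 7, 7, 6, 5, 5, 3, 3, 1]
Keep top 2: [10, 10]
Tail entries: [9, 9, 8, 8, 8, 8, 7, 7, 6, 5, 5, 3, 3, 1]
L1 error = sum of tail = 87.

87


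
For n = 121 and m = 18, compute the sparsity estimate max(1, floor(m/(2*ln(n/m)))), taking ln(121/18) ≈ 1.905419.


n/m = 121/18.
ln(n/m) ≈ 1.905419.
2*ln(n/m) ≈ 3.810838.
m/(2*ln(n/m)) ≈ 18/3.810838 ≈ 4.7234.
floor = 4.
k_max = max(1, 4) = 4.

4


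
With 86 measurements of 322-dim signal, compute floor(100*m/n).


100*m/n = 100*86/322 ≈ 26.7081.
floor = 26.

26


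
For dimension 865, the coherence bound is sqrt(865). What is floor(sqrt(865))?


29^2 = 841 <= 865 < 900 = 30^2, so 29 <= sqrt(865) < 30.
floor(sqrt(865)) = 29.

29


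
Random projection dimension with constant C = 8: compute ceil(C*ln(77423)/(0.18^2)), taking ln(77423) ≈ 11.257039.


ln(77423) ≈ 11.257039.
eps^2 = 0.18^2 = 0.0324.
C*ln(N)/eps^2 ≈ 8*11.257039/0.0324 ≈ 2779.5158.
m = ceil(2779.5158) = 2780.

2780


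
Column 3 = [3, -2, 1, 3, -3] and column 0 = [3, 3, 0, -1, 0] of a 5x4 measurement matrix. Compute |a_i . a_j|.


Inner product: 3*3 + -2*3 + 1*0 + 3*-1 + -3*0
Products: [9, -6, 0, -3, 0]
Sum = 0.
|dot| = 0.

0


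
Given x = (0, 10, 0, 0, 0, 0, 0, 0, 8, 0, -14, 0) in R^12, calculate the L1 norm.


Non-zero entries: [(1, 10), (8, 8), (10, -14)]
Absolute values: [10, 8, 14]
||x||_1 = sum = 32.

32


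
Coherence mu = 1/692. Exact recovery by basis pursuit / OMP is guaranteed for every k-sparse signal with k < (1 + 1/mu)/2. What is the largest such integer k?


1/mu = 692.
1 + 1/mu = 693.
(1 + 1/mu)/2 = 346.5 is not an integer, so k_max = floor(346.5) = 346.

346


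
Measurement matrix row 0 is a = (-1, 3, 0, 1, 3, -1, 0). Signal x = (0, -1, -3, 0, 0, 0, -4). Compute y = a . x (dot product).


Non-zero terms: ['3*-1', '0*-3', '0*-4']
Products: [-3, 0, 0]
y = sum = -3.

-3


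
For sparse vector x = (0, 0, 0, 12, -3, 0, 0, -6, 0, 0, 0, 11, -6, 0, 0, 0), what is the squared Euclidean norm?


Non-zero entries: [(3, 12), (4, -3), (7, -6), (11, 11), (12, -6)]
Squares: [144, 9, 36, 121, 36]
||x||_2^2 = sum = 346.

346


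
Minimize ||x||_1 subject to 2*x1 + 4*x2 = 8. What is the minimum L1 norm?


Axis intercepts:
  x1 = 4, x2 = 0: L1 = 4
  x1 = 0, x2 = 2: L1 = 2
x* = (0, 2)
||x*||_1 = 2.

2


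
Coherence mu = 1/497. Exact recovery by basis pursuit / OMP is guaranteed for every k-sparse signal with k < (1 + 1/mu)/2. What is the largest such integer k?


1/mu = 497.
1 + 1/mu = 498.
(1 + 1/mu)/2 = 249 is an integer and the inequality is strict, so k_max = 249 - 1 = 248.

248


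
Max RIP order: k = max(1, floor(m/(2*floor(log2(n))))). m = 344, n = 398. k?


floor(log2(398)) = 8.
2*8 = 16.
m/(2*floor(log2(n))) = 344/16 ≈ 21.5.
floor = 21.
k = max(1, 21) = 21.

21


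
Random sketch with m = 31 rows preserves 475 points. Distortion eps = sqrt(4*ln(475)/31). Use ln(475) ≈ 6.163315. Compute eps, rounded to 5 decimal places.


ln(475) ≈ 6.163315.
4*ln(N)/m ≈ 4*6.163315/31 ≈ 0.79526645.
eps = sqrt(0.79526645) ≈ 0.8917771 ≈ 0.89178.

0.89178


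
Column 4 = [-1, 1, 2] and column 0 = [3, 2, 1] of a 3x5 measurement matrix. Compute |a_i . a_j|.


Inner product: -1*3 + 1*2 + 2*1
Products: [-3, 2, 2]
Sum = 1.
|dot| = 1.

1


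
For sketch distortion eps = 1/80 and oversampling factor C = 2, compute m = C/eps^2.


1/eps = 80.
(1/eps)^2 = 6400.
m = 2*6400 = 12800.

12800


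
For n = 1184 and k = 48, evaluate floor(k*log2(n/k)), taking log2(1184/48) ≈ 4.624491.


log2(n/k) = log2(1184/48) ≈ 4.624491.
k*log2(n/k) ≈ 48*4.624491 = 221.975568.
floor(221.975568) = 221.

221


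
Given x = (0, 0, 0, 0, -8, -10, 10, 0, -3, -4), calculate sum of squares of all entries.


Non-zero entries: [(4, -8), (5, -10), (6, 10), (8, -3), (9, -4)]
Squares: [64, 100, 100, 9, 16]
||x||_2^2 = sum = 289.

289


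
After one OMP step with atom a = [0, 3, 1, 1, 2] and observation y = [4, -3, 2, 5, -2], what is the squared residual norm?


a^T a = 15.
a^T y = -6.
coeff = -6/15 = -2/5.
||r||^2 = 278/5.

278/5


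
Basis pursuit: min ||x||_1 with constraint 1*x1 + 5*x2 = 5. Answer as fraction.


Axis intercepts:
  x1 = 5, x2 = 0: L1 = 5
  x1 = 0, x2 = 1: L1 = 1
x* = (0, 1)
||x*||_1 = 1.

1


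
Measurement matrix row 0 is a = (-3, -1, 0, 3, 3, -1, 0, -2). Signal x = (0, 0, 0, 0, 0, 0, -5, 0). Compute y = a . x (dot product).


Non-zero terms: ['0*-5']
Products: [0]
y = sum = 0.

0


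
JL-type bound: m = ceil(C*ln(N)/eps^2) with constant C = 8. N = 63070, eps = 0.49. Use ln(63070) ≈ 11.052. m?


ln(63070) ≈ 11.052.
eps^2 = 0.49^2 = 0.2401.
C*ln(N)/eps^2 ≈ 8*11.052/0.2401 ≈ 368.2466.
m = ceil(368.2466) = 369.

369


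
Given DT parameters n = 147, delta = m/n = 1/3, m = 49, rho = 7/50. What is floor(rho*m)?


m = 1/3*147 = 49.
rho = 7/50.
rho*m = 7/50*49 = 6.86.
k = floor(6.86) = 6.

6


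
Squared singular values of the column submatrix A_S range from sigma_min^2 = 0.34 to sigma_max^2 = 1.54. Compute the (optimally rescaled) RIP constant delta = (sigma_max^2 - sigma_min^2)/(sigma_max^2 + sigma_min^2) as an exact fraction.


lambda_max - lambda_min = 1.54 - 0.34 = 1.20.
lambda_max + lambda_min = 1.54 + 0.34 = 1.88.
delta = 1.20/1.88 = 120/188 = 30/47.

30/47


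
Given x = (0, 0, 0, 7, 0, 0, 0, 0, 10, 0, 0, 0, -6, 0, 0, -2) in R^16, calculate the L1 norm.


Non-zero entries: [(3, 7), (8, 10), (12, -6), (15, -2)]
Absolute values: [7, 10, 6, 2]
||x||_1 = sum = 25.

25


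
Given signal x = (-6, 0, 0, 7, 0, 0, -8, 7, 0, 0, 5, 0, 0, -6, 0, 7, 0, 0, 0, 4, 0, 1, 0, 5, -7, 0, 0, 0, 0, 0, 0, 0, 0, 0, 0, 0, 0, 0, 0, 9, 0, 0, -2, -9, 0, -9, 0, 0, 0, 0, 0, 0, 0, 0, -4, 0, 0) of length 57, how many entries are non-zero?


Non-zero positions: [0, 3, 6, 7, 10, 13, 15, 19, 21, 23, 24, 39, 42, 43, 45, 54].
Sparsity = 16.

16


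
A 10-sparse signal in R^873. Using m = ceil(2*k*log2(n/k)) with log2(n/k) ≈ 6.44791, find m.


log2(n/k) = log2(873/10) ≈ 6.44791.
2*k*log2(n/k) ≈ 2*10*6.44791 = 128.9582.
m = ceil(128.9582) = 129.

129


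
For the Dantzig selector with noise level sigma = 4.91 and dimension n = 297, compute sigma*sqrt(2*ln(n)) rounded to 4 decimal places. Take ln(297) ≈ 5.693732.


ln(297) ≈ 5.693732.
2*ln(n) ≈ 11.387464.
sqrt(2*ln(n)) ≈ sqrt(11.387464) ≈ 3.374532.
threshold ≈ 4.91*3.374532 = 16.56895212 ≈ 16.5690.

16.5690


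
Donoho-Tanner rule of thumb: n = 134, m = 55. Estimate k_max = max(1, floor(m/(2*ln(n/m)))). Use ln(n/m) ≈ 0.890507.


n/m = 134/55.
ln(n/m) ≈ 0.890507.
2*ln(n/m) ≈ 1.781014.
m/(2*ln(n/m)) ≈ 55/1.781014 ≈ 30.8813.
floor = 30.
k_max = max(1, 30) = 30.

30


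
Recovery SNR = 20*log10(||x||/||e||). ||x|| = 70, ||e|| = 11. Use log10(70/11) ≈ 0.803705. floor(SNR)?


||x||/||e|| = 70/11.
log10(70/11) ≈ 0.803705.
20*log10(||x||/||e||) ≈ 20*0.803705 = 16.0741.
floor(16.0741) = 16.

16


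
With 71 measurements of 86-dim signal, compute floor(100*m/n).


100*m/n = 100*71/86 ≈ 82.5581.
floor = 82.

82


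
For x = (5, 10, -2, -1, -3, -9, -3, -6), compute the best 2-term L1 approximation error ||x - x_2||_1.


Sorted |x_i| descending: [10, 9, 6, 5, 3, 3, 2, 1]
Keep top 2: [10, 9]
Tail entries: [6, 5, 3, 3, 2, 1]
L1 error = sum of tail = 20.

20


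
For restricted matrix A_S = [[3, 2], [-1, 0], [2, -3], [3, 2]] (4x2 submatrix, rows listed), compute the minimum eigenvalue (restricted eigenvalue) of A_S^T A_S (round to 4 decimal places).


A_S^T A_S = [[23, 6], [6, 17]].
trace = 40.
det = 355.
disc = trace^2 - 4*det = 1600 - 4*355 = 180.
sqrt(180) ≈ 13.416408.
lam_min = (40 - sqrt(180))/2 ≈ (40 - 13.416408)/2 = 13.291796 ≈ 13.2918.

13.2918


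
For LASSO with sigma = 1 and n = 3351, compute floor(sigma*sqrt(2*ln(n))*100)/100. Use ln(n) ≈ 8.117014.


ln(3351) ≈ 8.117014.
2*ln(n) ≈ 16.234028.
sqrt(2*ln(n)) ≈ sqrt(16.234028) ≈ 4.029147.
lambda ≈ 1*4.029147 = 4.029147.
floor(lambda*100)/100 = 4.02.

4.02


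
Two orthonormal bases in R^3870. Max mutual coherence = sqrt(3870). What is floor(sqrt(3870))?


62^2 = 3844 <= 3870 < 3969 = 63^2, so 62 <= sqrt(3870) < 63.
floor(sqrt(3870)) = 62.

62


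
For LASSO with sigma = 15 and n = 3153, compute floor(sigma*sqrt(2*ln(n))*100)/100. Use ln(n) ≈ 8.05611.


ln(3153) ≈ 8.05611.
2*ln(n) ≈ 16.11222.
sqrt(2*ln(n)) ≈ sqrt(16.11222) ≈ 4.014003.
lambda ≈ 15*4.014003 = 60.210045.
floor(lambda*100)/100 = 60.21.

60.21


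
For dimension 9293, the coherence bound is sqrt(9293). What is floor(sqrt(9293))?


96^2 = 9216 <= 9293 < 9409 = 97^2, so 96 <= sqrt(9293) < 97.
floor(sqrt(9293)) = 96.

96


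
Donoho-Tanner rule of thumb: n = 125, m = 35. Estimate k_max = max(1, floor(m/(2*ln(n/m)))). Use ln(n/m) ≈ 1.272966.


n/m = 125/35 = 25/7.
ln(n/m) ≈ 1.272966.
2*ln(n/m) ≈ 2.545932.
m/(2*ln(n/m)) ≈ 35/2.545932 ≈ 13.7474.
floor = 13.
k_max = max(1, 13) = 13.

13


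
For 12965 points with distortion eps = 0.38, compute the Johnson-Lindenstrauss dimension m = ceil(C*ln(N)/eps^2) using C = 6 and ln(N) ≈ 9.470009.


ln(12965) ≈ 9.470009.
eps^2 = 0.38^2 = 0.1444.
C*ln(N)/eps^2 ≈ 6*9.470009/0.1444 ≈ 393.4907.
m = ceil(393.4907) = 394.

394


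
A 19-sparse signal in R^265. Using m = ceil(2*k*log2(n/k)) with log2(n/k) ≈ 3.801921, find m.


log2(n/k) = log2(265/19) ≈ 3.801921.
2*k*log2(n/k) ≈ 2*19*3.801921 = 144.472998.
m = ceil(144.472998) = 145.

145


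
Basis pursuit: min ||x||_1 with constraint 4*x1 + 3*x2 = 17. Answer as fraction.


Axis intercepts:
  x1 = 17/4, x2 = 0: L1 = 17/4
  x1 = 0, x2 = 17/3: L1 = 17/3
x* = (17/4, 0)
||x*||_1 = 17/4.

17/4


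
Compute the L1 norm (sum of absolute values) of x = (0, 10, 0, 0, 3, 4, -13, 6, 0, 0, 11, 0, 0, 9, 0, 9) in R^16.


Non-zero entries: [(1, 10), (4, 3), (5, 4), (6, -13), (7, 6), (10, 11), (13, 9), (15, 9)]
Absolute values: [10, 3, 4, 13, 6, 11, 9, 9]
||x||_1 = sum = 65.

65


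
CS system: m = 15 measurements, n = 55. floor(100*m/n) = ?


100*m/n = 100*15/55 ≈ 27.2727.
floor = 27.

27


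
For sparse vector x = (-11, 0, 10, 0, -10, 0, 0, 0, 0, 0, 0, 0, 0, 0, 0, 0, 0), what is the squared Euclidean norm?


Non-zero entries: [(0, -11), (2, 10), (4, -10)]
Squares: [121, 100, 100]
||x||_2^2 = sum = 321.

321


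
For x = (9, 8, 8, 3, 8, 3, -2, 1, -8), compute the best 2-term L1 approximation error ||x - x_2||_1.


Sorted |x_i| descending: [9, 8, 8, 8, 8, 3, 3, 2, 1]
Keep top 2: [9, 8]
Tail entries: [8, 8, 8, 3, 3, 2, 1]
L1 error = sum of tail = 33.

33


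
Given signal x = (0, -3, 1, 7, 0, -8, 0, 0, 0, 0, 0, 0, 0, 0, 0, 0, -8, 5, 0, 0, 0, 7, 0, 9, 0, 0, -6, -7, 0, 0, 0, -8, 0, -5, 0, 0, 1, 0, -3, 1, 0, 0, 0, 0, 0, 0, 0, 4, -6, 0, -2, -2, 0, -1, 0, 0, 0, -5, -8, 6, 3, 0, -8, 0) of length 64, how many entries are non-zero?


Non-zero positions: [1, 2, 3, 5, 16, 17, 21, 23, 26, 27, 31, 33, 36, 38, 39, 47, 48, 50, 51, 53, 57, 58, 59, 60, 62].
Sparsity = 25.

25


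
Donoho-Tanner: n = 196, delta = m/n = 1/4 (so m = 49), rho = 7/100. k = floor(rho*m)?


m = 1/4*196 = 49.
rho = 7/100.
rho*m = 7/100*49 = 3.43.
k = floor(3.43) = 3.

3


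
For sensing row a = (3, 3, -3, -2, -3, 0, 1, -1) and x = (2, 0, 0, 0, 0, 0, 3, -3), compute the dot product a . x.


Non-zero terms: ['3*2', '1*3', '-1*-3']
Products: [6, 3, 3]
y = sum = 12.

12


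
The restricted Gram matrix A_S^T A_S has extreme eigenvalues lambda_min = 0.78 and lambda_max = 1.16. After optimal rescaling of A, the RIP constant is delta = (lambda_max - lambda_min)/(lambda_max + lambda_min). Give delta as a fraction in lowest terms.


lambda_max - lambda_min = 1.16 - 0.78 = 0.38.
lambda_max + lambda_min = 1.16 + 0.78 = 1.94.
delta = 0.38/1.94 = 38/194 = 19/97.

19/97


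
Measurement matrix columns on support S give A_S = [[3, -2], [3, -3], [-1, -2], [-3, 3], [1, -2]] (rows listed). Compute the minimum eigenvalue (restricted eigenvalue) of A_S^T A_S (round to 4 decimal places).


A_S^T A_S = [[29, -24], [-24, 30]].
trace = 59.
det = 294.
disc = trace^2 - 4*det = 3481 - 4*294 = 2305.
sqrt(2305) ≈ 48.010416.
lam_min = (59 - sqrt(2305))/2 ≈ (59 - 48.010416)/2 = 5.494792 ≈ 5.4948.

5.4948


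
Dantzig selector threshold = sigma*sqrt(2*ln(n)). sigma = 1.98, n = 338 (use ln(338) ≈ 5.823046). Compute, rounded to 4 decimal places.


ln(338) ≈ 5.823046.
2*ln(n) ≈ 11.646092.
sqrt(2*ln(n)) ≈ sqrt(11.646092) ≈ 3.412637.
threshold ≈ 1.98*3.412637 = 6.75702126 ≈ 6.7570.

6.7570


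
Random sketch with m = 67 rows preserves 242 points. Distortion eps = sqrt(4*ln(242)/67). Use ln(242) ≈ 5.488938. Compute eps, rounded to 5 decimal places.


ln(242) ≈ 5.488938.
4*ln(N)/m ≈ 4*5.488938/67 ≈ 0.32769779.
eps = sqrt(0.32769779) ≈ 0.5724489 ≈ 0.57245.

0.57245


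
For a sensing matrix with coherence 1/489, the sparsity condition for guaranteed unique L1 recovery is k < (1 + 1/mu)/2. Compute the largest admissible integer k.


1/mu = 489.
1 + 1/mu = 490.
(1 + 1/mu)/2 = 245 is an integer and the inequality is strict, so k_max = 245 - 1 = 244.

244


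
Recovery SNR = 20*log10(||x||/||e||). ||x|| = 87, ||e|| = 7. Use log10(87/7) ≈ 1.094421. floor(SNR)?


||x||/||e|| = 87/7.
log10(87/7) ≈ 1.094421.
20*log10(||x||/||e||) ≈ 20*1.094421 = 21.88842.
floor(21.88842) = 21.

21


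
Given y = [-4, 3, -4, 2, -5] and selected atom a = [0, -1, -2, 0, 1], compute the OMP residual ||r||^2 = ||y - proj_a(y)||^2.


a^T a = 6.
a^T y = 0.
coeff = 0/6 = 0.
||r||^2 = 70.

70


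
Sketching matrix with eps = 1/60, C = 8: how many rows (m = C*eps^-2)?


1/eps = 60.
(1/eps)^2 = 3600.
m = 8*3600 = 28800.

28800


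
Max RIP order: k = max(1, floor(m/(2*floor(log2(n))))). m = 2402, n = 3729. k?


floor(log2(3729)) = 11.
2*11 = 22.
m/(2*floor(log2(n))) = 2402/22 ≈ 109.1818.
floor = 109.
k = max(1, 109) = 109.

109


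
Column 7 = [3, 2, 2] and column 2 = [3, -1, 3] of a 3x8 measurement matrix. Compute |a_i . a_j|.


Inner product: 3*3 + 2*-1 + 2*3
Products: [9, -2, 6]
Sum = 13.
|dot| = 13.

13


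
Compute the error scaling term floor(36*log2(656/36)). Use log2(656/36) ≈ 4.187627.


log2(n/k) = log2(656/36) ≈ 4.187627.
k*log2(n/k) ≈ 36*4.187627 = 150.754572.
floor(150.754572) = 150.

150


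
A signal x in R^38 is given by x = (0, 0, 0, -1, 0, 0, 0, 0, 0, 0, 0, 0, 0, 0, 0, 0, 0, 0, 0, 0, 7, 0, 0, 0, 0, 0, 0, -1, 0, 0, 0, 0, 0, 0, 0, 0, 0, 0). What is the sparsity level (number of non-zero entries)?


Non-zero positions: [3, 20, 27].
Sparsity = 3.

3


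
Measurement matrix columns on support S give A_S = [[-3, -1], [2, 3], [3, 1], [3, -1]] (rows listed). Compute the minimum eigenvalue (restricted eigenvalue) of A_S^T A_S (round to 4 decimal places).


A_S^T A_S = [[31, 9], [9, 12]].
trace = 43.
det = 291.
disc = trace^2 - 4*det = 1849 - 4*291 = 685.
sqrt(685) ≈ 26.172505.
lam_min = (43 - sqrt(685))/2 ≈ (43 - 26.172505)/2 = 8.4137475 ≈ 8.4137.

8.4137


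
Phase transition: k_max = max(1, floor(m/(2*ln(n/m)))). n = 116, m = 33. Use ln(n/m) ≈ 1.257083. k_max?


n/m = 116/33.
ln(n/m) ≈ 1.257083.
2*ln(n/m) ≈ 2.514166.
m/(2*ln(n/m)) ≈ 33/2.514166 ≈ 13.1256.
floor = 13.
k_max = max(1, 13) = 13.

13


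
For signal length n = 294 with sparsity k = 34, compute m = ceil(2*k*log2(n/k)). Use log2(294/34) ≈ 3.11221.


log2(n/k) = log2(294/34) ≈ 3.11221.
2*k*log2(n/k) ≈ 2*34*3.11221 = 211.63028.
m = ceil(211.63028) = 212.

212


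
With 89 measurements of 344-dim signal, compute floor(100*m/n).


100*m/n = 100*89/344 ≈ 25.8721.
floor = 25.

25


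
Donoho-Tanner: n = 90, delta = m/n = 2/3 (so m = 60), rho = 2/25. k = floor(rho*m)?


m = 2/3*90 = 60.
rho = 2/25.
rho*m = 2/25*60 = 4.8.
k = floor(4.8) = 4.

4


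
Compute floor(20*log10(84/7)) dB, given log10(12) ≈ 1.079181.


||x||/||e|| = 84/7 = 12.
log10(12) ≈ 1.079181.
20*log10(||x||/||e||) ≈ 20*1.079181 = 21.58362.
floor(21.58362) = 21.

21


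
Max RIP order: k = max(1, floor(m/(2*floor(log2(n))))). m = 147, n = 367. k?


floor(log2(367)) = 8.
2*8 = 16.
m/(2*floor(log2(n))) = 147/16 ≈ 9.1875.
floor = 9.
k = max(1, 9) = 9.

9


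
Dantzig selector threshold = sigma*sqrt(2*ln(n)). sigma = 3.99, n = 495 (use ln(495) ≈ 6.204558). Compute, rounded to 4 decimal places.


ln(495) ≈ 6.204558.
2*ln(n) ≈ 12.409116.
sqrt(2*ln(n)) ≈ sqrt(12.409116) ≈ 3.522658.
threshold ≈ 3.99*3.522658 = 14.05540542 ≈ 14.0554.

14.0554


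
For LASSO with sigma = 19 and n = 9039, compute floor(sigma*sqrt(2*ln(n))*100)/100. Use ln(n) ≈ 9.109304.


ln(9039) ≈ 9.109304.
2*ln(n) ≈ 18.218608.
sqrt(2*ln(n)) ≈ sqrt(18.218608) ≈ 4.268326.
lambda ≈ 19*4.268326 = 81.098194.
floor(lambda*100)/100 = 81.09.

81.09


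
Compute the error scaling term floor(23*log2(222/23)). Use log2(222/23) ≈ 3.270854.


log2(n/k) = log2(222/23) ≈ 3.270854.
k*log2(n/k) ≈ 23*3.270854 = 75.229642.
floor(75.229642) = 75.

75


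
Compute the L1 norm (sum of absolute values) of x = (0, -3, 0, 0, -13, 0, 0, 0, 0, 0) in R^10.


Non-zero entries: [(1, -3), (4, -13)]
Absolute values: [3, 13]
||x||_1 = sum = 16.

16


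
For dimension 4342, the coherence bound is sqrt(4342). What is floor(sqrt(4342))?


65^2 = 4225 <= 4342 < 4356 = 66^2, so 65 <= sqrt(4342) < 66.
floor(sqrt(4342)) = 65.

65


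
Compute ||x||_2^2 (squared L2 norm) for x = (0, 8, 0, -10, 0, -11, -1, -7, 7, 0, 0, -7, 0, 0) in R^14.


Non-zero entries: [(1, 8), (3, -10), (5, -11), (6, -1), (7, -7), (8, 7), (11, -7)]
Squares: [64, 100, 121, 1, 49, 49, 49]
||x||_2^2 = sum = 433.

433


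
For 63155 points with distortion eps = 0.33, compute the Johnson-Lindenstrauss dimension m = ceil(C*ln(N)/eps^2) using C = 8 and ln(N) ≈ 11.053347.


ln(63155) ≈ 11.053347.
eps^2 = 0.33^2 = 0.1089.
C*ln(N)/eps^2 ≈ 8*11.053347/0.1089 ≈ 811.9998.
m = ceil(811.9998) = 812.

812


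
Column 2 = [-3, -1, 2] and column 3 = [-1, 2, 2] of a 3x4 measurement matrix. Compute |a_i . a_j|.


Inner product: -3*-1 + -1*2 + 2*2
Products: [3, -2, 4]
Sum = 5.
|dot| = 5.

5


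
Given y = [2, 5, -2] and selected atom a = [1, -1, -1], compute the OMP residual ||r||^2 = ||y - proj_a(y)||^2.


a^T a = 3.
a^T y = -1.
coeff = -1/3 = -1/3.
||r||^2 = 98/3.

98/3


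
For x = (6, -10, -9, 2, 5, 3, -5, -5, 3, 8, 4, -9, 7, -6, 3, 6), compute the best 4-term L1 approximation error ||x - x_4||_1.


Sorted |x_i| descending: [10, 9, 9, 8, 7, 6, 6, 6, 5, 5, 5, 4, 3, 3, 3, 2]
Keep top 4: [10, 9, 9, 8]
Tail entries: [7, 6, 6, 6, 5, 5, 5, 4, 3, 3, 3, 2]
L1 error = sum of tail = 55.

55


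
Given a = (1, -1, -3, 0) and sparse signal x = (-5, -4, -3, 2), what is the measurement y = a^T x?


Non-zero terms: ['1*-5', '-1*-4', '-3*-3', '0*2']
Products: [-5, 4, 9, 0]
y = sum = 8.

8


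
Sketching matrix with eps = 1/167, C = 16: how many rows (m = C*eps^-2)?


1/eps = 167.
(1/eps)^2 = 27889.
m = 16*27889 = 446224.

446224


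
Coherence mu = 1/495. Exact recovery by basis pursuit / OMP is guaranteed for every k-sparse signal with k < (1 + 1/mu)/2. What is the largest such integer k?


1/mu = 495.
1 + 1/mu = 496.
(1 + 1/mu)/2 = 248 is an integer and the inequality is strict, so k_max = 248 - 1 = 247.

247


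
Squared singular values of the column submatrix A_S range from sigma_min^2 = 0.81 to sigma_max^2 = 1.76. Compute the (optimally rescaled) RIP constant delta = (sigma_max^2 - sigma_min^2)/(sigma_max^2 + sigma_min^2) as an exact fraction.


lambda_max - lambda_min = 1.76 - 0.81 = 0.95.
lambda_max + lambda_min = 1.76 + 0.81 = 2.57.
delta = 0.95/2.57 = 95/257.

95/257


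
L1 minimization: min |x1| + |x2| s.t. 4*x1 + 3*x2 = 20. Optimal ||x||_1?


Axis intercepts:
  x1 = 5, x2 = 0: L1 = 5
  x1 = 0, x2 = 20/3: L1 = 20/3
x* = (5, 0)
||x*||_1 = 5.

5


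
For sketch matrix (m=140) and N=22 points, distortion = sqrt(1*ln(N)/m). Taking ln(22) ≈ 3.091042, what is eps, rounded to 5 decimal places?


ln(22) ≈ 3.091042.
1*ln(N)/m ≈ 1*3.091042/140 ≈ 0.02207887.
eps = sqrt(0.02207887) ≈ 0.1485896 ≈ 0.14859.

0.14859


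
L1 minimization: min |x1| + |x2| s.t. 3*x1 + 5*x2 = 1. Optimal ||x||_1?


Axis intercepts:
  x1 = 1/3, x2 = 0: L1 = 1/3
  x1 = 0, x2 = 1/5: L1 = 1/5
x* = (0, 1/5)
||x*||_1 = 1/5.

1/5


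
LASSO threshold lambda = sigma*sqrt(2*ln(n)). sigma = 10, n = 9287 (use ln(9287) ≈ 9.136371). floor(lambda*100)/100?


ln(9287) ≈ 9.136371.
2*ln(n) ≈ 18.272742.
sqrt(2*ln(n)) ≈ sqrt(18.272742) ≈ 4.274663.
lambda ≈ 10*4.274663 = 42.74663.
floor(lambda*100)/100 = 42.74.

42.74


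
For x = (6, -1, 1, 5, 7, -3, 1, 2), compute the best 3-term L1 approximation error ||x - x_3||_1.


Sorted |x_i| descending: [7, 6, 5, 3, 2, 1, 1, 1]
Keep top 3: [7, 6, 5]
Tail entries: [3, 2, 1, 1, 1]
L1 error = sum of tail = 8.

8


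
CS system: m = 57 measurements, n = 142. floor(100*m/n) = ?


100*m/n = 100*57/142 ≈ 40.1408.
floor = 40.

40


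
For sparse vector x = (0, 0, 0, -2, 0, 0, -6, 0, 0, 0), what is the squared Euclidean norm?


Non-zero entries: [(3, -2), (6, -6)]
Squares: [4, 36]
||x||_2^2 = sum = 40.

40


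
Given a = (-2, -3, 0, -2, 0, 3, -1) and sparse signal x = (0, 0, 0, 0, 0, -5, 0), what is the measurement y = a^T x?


Non-zero terms: ['3*-5']
Products: [-15]
y = sum = -15.

-15


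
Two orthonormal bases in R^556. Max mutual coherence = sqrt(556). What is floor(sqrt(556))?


23^2 = 529 <= 556 < 576 = 24^2, so 23 <= sqrt(556) < 24.
floor(sqrt(556)) = 23.

23


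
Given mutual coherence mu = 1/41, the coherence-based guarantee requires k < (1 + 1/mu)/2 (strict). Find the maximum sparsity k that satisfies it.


1/mu = 41.
1 + 1/mu = 42.
(1 + 1/mu)/2 = 21 is an integer and the inequality is strict, so k_max = 21 - 1 = 20.

20


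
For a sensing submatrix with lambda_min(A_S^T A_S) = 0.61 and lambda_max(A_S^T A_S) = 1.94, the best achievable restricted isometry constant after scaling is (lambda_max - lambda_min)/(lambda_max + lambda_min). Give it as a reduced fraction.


lambda_max - lambda_min = 1.94 - 0.61 = 1.33.
lambda_max + lambda_min = 1.94 + 0.61 = 2.55.
delta = 1.33/2.55 = 133/255.

133/255


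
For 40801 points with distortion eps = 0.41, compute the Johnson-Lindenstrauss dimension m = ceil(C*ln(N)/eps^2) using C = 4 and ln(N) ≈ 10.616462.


ln(40801) ≈ 10.616462.
eps^2 = 0.41^2 = 0.1681.
C*ln(N)/eps^2 ≈ 4*10.616462/0.1681 ≈ 252.6225.
m = ceil(252.6225) = 253.

253


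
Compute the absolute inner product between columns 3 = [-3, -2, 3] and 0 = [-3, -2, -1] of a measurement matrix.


Inner product: -3*-3 + -2*-2 + 3*-1
Products: [9, 4, -3]
Sum = 10.
|dot| = 10.

10


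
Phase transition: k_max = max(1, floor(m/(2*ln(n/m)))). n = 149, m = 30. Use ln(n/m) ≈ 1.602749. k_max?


n/m = 149/30.
ln(n/m) ≈ 1.602749.
2*ln(n/m) ≈ 3.205498.
m/(2*ln(n/m)) ≈ 30/3.205498 ≈ 9.3589.
floor = 9.
k_max = max(1, 9) = 9.

9


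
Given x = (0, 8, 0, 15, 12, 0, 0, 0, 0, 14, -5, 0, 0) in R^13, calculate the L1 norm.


Non-zero entries: [(1, 8), (3, 15), (4, 12), (9, 14), (10, -5)]
Absolute values: [8, 15, 12, 14, 5]
||x||_1 = sum = 54.

54


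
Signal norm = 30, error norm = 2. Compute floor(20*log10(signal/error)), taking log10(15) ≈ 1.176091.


||x||/||e|| = 30/2 = 15.
log10(15) ≈ 1.176091.
20*log10(||x||/||e||) ≈ 20*1.176091 = 23.52182.
floor(23.52182) = 23.

23


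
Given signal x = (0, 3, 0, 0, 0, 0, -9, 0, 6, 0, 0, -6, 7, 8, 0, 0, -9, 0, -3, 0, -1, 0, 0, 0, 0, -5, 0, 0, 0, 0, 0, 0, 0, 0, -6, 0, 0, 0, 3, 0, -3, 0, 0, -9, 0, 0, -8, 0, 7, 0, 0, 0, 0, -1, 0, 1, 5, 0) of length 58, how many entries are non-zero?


Non-zero positions: [1, 6, 8, 11, 12, 13, 16, 18, 20, 25, 34, 38, 40, 43, 46, 48, 53, 55, 56].
Sparsity = 19.

19


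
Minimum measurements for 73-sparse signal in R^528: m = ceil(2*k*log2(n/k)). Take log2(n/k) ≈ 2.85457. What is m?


log2(n/k) = log2(528/73) ≈ 2.85457.
2*k*log2(n/k) ≈ 2*73*2.85457 = 416.76722.
m = ceil(416.76722) = 417.

417


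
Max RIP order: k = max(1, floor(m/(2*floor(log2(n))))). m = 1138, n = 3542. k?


floor(log2(3542)) = 11.
2*11 = 22.
m/(2*floor(log2(n))) = 1138/22 ≈ 51.7273.
floor = 51.
k = max(1, 51) = 51.

51


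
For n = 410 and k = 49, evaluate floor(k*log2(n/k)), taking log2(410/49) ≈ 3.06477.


log2(n/k) = log2(410/49) ≈ 3.06477.
k*log2(n/k) ≈ 49*3.06477 = 150.17373.
floor(150.17373) = 150.

150


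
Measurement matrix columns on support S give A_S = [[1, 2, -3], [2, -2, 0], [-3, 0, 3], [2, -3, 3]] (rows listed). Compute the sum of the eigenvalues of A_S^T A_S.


Sum of eigenvalues of A_S^T A_S = trace(A_S^T A_S) = sum of squared column norms of A_S.
A_S^T A_S diagonal: [18, 17, 27].
trace = 18 + 17 + 27 = 62.

62


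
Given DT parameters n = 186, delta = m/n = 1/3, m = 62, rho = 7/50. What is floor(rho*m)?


m = 1/3*186 = 62.
rho = 7/50.
rho*m = 7/50*62 = 8.68.
k = floor(8.68) = 8.

8


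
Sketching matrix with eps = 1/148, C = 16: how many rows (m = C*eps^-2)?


1/eps = 148.
(1/eps)^2 = 21904.
m = 16*21904 = 350464.

350464


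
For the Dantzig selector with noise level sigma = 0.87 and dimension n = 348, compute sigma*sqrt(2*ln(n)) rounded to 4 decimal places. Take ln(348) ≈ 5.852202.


ln(348) ≈ 5.852202.
2*ln(n) ≈ 11.704404.
sqrt(2*ln(n)) ≈ sqrt(11.704404) ≈ 3.42117.
threshold ≈ 0.87*3.42117 = 2.9764179 ≈ 2.9764.

2.9764


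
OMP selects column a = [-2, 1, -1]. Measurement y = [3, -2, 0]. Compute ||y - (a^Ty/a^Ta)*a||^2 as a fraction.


a^T a = 6.
a^T y = -8.
coeff = -8/6 = -4/3.
||r||^2 = 7/3.

7/3


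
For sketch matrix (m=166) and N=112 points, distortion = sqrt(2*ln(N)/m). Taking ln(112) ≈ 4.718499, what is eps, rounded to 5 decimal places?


ln(112) ≈ 4.718499.
2*ln(N)/m ≈ 2*4.718499/166 ≈ 0.05684939.
eps = sqrt(0.05684939) ≈ 0.2384311 ≈ 0.23843.

0.23843


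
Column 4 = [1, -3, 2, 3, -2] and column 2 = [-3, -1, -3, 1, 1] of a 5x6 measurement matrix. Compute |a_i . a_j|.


Inner product: 1*-3 + -3*-1 + 2*-3 + 3*1 + -2*1
Products: [-3, 3, -6, 3, -2]
Sum = -5.
|dot| = 5.

5


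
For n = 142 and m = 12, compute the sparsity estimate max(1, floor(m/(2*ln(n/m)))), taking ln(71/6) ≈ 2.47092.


n/m = 142/12 = 71/6.
ln(n/m) ≈ 2.47092.
2*ln(n/m) ≈ 4.94184.
m/(2*ln(n/m)) ≈ 12/4.94184 ≈ 2.4282.
floor = 2.
k_max = max(1, 2) = 2.

2


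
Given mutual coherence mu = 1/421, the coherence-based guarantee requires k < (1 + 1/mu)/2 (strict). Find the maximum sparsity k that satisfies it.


1/mu = 421.
1 + 1/mu = 422.
(1 + 1/mu)/2 = 211 is an integer and the inequality is strict, so k_max = 211 - 1 = 210.

210


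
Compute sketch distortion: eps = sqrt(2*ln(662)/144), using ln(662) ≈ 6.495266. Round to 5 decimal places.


ln(662) ≈ 6.495266.
2*ln(N)/m ≈ 2*6.495266/144 ≈ 0.09021203.
eps = sqrt(0.09021203) ≈ 0.3003532 ≈ 0.30035.

0.30035


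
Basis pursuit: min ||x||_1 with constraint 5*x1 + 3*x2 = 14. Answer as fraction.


Axis intercepts:
  x1 = 14/5, x2 = 0: L1 = 14/5
  x1 = 0, x2 = 14/3: L1 = 14/3
x* = (14/5, 0)
||x*||_1 = 14/5.

14/5


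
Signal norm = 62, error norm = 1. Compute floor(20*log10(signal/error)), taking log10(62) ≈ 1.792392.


||x||/||e|| = 62/1 = 62.
log10(62) ≈ 1.792392.
20*log10(||x||/||e||) ≈ 20*1.792392 = 35.84784.
floor(35.84784) = 35.

35


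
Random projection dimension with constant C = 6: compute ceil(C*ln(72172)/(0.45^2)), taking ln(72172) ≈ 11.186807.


ln(72172) ≈ 11.186807.
eps^2 = 0.45^2 = 0.2025.
C*ln(N)/eps^2 ≈ 6*11.186807/0.2025 ≈ 331.4609.
m = ceil(331.4609) = 332.

332


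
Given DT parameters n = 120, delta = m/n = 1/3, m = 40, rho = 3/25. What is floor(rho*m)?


m = 1/3*120 = 40.
rho = 3/25.
rho*m = 3/25*40 = 4.8.
k = floor(4.8) = 4.

4


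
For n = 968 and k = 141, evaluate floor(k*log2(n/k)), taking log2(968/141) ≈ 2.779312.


log2(n/k) = log2(968/141) ≈ 2.779312.
k*log2(n/k) ≈ 141*2.779312 = 391.882992.
floor(391.882992) = 391.

391


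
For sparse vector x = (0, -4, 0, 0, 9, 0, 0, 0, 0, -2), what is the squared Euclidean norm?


Non-zero entries: [(1, -4), (4, 9), (9, -2)]
Squares: [16, 81, 4]
||x||_2^2 = sum = 101.

101


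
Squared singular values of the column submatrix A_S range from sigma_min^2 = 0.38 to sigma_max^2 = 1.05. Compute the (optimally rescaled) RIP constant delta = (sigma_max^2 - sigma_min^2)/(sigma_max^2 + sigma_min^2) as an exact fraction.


lambda_max - lambda_min = 1.05 - 0.38 = 0.67.
lambda_max + lambda_min = 1.05 + 0.38 = 1.43.
delta = 0.67/1.43 = 67/143.

67/143


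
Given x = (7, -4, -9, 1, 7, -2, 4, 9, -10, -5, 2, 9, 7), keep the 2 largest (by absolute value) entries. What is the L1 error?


Sorted |x_i| descending: [10, 9, 9, 9, 7, 7, 7, 5, 4, 4, 2, 2, 1]
Keep top 2: [10, 9]
Tail entries: [9, 9, 7, 7, 7, 5, 4, 4, 2, 2, 1]
L1 error = sum of tail = 57.

57


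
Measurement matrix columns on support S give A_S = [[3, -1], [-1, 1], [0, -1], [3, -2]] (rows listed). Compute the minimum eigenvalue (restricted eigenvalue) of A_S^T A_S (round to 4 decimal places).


A_S^T A_S = [[19, -10], [-10, 7]].
trace = 26.
det = 33.
disc = trace^2 - 4*det = 676 - 4*33 = 544.
sqrt(544) ≈ 23.323808.
lam_min = (26 - sqrt(544))/2 ≈ (26 - 23.323808)/2 = 1.338096 ≈ 1.3381.

1.3381


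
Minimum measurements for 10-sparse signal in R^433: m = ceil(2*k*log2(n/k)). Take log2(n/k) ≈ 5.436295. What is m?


log2(n/k) = log2(433/10) ≈ 5.436295.
2*k*log2(n/k) ≈ 2*10*5.436295 = 108.7259.
m = ceil(108.7259) = 109.

109


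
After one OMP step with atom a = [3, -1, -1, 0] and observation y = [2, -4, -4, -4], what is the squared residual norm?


a^T a = 11.
a^T y = 14.
coeff = 14/11 = 14/11.
||r||^2 = 376/11.

376/11


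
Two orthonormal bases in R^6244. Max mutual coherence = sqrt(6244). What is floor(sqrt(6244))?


79^2 = 6241 <= 6244 < 6400 = 80^2, so 79 <= sqrt(6244) < 80.
floor(sqrt(6244)) = 79.

79


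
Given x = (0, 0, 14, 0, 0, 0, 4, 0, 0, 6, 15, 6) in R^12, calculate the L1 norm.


Non-zero entries: [(2, 14), (6, 4), (9, 6), (10, 15), (11, 6)]
Absolute values: [14, 4, 6, 15, 6]
||x||_1 = sum = 45.

45


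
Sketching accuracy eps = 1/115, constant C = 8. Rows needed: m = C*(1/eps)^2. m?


1/eps = 115.
(1/eps)^2 = 13225.
m = 8*13225 = 105800.

105800
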